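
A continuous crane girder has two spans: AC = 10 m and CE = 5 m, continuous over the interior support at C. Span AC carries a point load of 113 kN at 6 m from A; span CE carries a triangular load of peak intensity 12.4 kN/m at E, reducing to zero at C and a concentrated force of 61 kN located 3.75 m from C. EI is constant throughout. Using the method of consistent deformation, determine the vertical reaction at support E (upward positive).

Take M_C as the redundant. Released structure: two simple spans AC and CE with a hinge at C.
Discontinuity in slope at C on the released structure — sum the simple-span end rotations:
  span AC: point load 113 at a = 6: Pab(L + a)/(6LEI) = 723.2/EI
  span CE: triangular load, peak 12.4: 7w₀L³/(360EI) = 30.14/EI
  span CE: point load 61 at a = 3.75: Pab(L + b)/(6LEI) = 59.57/EI
  relative rotation θ_0 = (723.2 + 89.71)/EI = 812.9/EI
A unit hogging moment at C produces rotation L₁/(3EI) + L₂/(3EI) = 5/EI.
Compatibility: M_C·(L₁+L₂)/(3EI) = θ_0, giving M_C = 162.6 kN·m (hogging).
Span CE, ΣM about E: R_C^{CE}·5 = 127.9 + 162.6, so R_C^{CE} = 58.1 kN and R_E = 92 − 58.1 = 33.9 kN.

R_E = 33.9 kN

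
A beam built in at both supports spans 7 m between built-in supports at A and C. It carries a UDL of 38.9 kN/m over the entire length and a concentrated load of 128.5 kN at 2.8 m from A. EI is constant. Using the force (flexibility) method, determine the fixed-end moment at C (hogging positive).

Take the two fixed-end moments M_A, M_C as redundants; the released structure is the simple span AC.
End rotations of the released simple span under the applied load (×1/EI):
  at A: UDL 38.9: wL³/(24EI) = 555.9/EI
  at C: UDL 38.9: wL³/(24EI) = 555.9/EI
  at A: point load 128.5 at a = 2.8: Pab(L + b)/(6LEI) = 403/EI
  at C: point load 128.5 at a = 2.8: Pab(L + a)/(6LEI) = 352.6/EI
  θ_A0 = 958.9/EI,  θ_C0 = 908.5/EI
Flexibility coefficients: a unit moment at one end gives L/(3EI) there and L/(6EI) at the far end, so f₁₁ = f₂₂ = 2.333/EI and f₁₂ = f₂₁ = 1.167/EI.
Compatibility — zero rotation at each built-in end:
  2.333 M_A + 1.167 M_C = 958.9
  1.167 M_A + 2.333 M_C = 908.5
Solving the pair gives M_A = 288.4 kN·m and M_C = 245.2 kN·m (hogging).

M_C = 245.2 kN·m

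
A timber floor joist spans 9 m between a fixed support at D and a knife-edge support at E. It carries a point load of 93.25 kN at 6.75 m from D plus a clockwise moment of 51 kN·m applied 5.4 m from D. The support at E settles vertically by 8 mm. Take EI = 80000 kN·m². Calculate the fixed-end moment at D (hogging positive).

M_D = 108.8 kN·m

Choose R_E as the redundant. The primary structure is the cantilever fixed at D.
Deflection at E on the released cantilever, summing each load's contribution:
  point load 93.25 at a = 6.75: Pa²(3L − a)/(6EI) = 14339/EI
  clockwise couple 51 at a = 5.4: M₀a(2L − a)/(2EI) = 1735/EI
  δ_0 = 16074/EI
Flexibility coefficient — unit upward force at E: δ_{EE} = L³/(3EI) = 243/EI.
With EI = 80000 kN·m²: δ_0 = 0.20093 m and δ_{EE} = 0.003037 m/kN.
Compatibility — the beam at E must follow the support down by 0.008 m: δ_0 − R_E·δ_{EE} = 0.008, so R_E = (0.20093 − 0.008)/0.003037 = 63.52 kN.
Moment equilibrium about D: M_D = Σ(load moments about D) − R_E·L = 680.4 − 63.52×9 = 108.8 kN·m.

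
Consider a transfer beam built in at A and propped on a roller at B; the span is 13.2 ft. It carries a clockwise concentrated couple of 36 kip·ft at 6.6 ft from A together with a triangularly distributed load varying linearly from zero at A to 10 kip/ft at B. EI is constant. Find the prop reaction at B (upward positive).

R_B = 39.37 kip

Release the roller at B. Primary structure: cantilever fixed at A.
Downward deflection at the released point B due to the loads:
  clockwise couple 36 at a = 6.6: M₀a(2L − a)/(2EI) = 2352/EI
  triangular load, peak 10 at the free end: 11w₀L⁴/(120EI) = 27830/EI
  δ_0 = 30182/EI
Tip deflection under a unit load at B: L³/(3EI) = 766.7/EI.
The prop prevents deflection at B: R_B = δ_0/δ_{BB} = 30182/766.7 = 39.37 kip.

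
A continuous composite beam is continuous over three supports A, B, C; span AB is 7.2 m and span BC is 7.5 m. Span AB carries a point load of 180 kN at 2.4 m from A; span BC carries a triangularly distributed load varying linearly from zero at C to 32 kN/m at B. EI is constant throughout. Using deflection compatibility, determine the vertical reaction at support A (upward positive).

R_A = 98.44 kN

Insert a hinge at B; M_B is the redundant, and each span becomes simply supported.
Discontinuity in slope at B on the released structure — sum the simple-span end rotations:
  span AB: point load 180 at a = 2.4: Pab(L + a)/(6LEI) = 460.8/EI
  span BC: triangular load, peak 32: w₀L³/(45EI) = 300/EI
  relative rotation θ_0 = (460.8 + 300)/EI = 760.8/EI
A unit hogging moment at B produces rotation L₁/(3EI) + L₂/(3EI) = 4.9/EI.
Compatibility: M_B·(L₁+L₂)/(3EI) = θ_0, giving M_B = 155.3 kN·m (hogging).
Span AB, ΣM about A with M_B applied at B: R_B^{AB}·7.2 = 432 + 155.3, so R_B^{AB} = 81.56 kN and R_A = 180 − 81.56 = 98.44 kN.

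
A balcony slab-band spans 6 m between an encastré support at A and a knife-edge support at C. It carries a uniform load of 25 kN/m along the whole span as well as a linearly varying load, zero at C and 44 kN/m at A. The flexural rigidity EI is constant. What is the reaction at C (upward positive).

R_C = 82.65 kN

Remove the prop at C; the released (primary) structure is a cantilever built in at A.
Free-end deflection of the primary structure under the applied loading (downward +):
  UDL 25: wL⁴/(8EI) = 4050/EI
  triangular load, peak 44 at the fixed end: w₀L⁴/(30EI) = 1901/EI
  δ_0 = 5951/EI
Tip deflection under a unit load at C: L³/(3EI) = 72/EI.
The prop prevents deflection at C: R_C = δ_0/δ_{CC} = 5951/72 = 82.65 kN.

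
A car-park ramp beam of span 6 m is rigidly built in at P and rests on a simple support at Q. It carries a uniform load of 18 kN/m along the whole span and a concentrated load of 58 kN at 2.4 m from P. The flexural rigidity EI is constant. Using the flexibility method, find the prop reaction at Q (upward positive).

Release the roller at Q. Primary structure: cantilever fixed at P.
Free-end deflection of the primary structure under the applied loading (downward +):
  UDL 18: wL⁴/(8EI) = 2916/EI
  point load 58 at a = 2.4: Pa²(3L − a)/(6EI) = 868.6/EI
  δ_0 = 3785/EI
Flexibility coefficient — unit upward force at Q: δ_{QQ} = L³/(3EI) = 72/EI.
The prop prevents deflection at Q: R_Q = δ_0/δ_{QQ} = 3785/72 = 52.56 kN.

R_Q = 52.56 kN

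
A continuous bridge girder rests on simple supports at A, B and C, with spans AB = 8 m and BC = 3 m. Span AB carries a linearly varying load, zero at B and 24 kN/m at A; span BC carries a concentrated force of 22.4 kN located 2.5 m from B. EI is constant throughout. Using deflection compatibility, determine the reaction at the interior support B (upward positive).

R_B = 66.28 kN

Take M_B as the redundant. Released structure: two simple spans AB and BC with a hinge at B.
End slopes at the hinge B, treating each span as simply supported:
  span AB: triangular load, peak 24: 7w₀L³/(360EI) = 238.9/EI
  span BC: point load 22.4 at a = 2.5: Pab(L + b)/(6LEI) = 5.444/EI
  relative rotation θ_0 = (238.9 + 5.444)/EI = 244.4/EI
A unit hogging moment at B produces rotation L₁/(3EI) + L₂/(3EI) = 3.667/EI.
Slope continuity at B: θ_0 = M_B·3.667/EI, so M_B = 244.4/3.667 = 66.65 kN·m (hogging).
Span AB, ΣM about A with M_B applied at B: R_B^{AB}·8 = 256 + 66.65, so R_B^{AB} = 40.33 kN and R_A = 96 − 40.33 = 55.67 kN.
Span BC, ΣM about C: R_B^{BC}·3 = 11.2 + 66.65, so R_B^{BC} = 25.95 kN and R_C = 22.4 − 25.95 = -3.549 kN.
R_B = 40.33 + 25.95 = 66.28 kN.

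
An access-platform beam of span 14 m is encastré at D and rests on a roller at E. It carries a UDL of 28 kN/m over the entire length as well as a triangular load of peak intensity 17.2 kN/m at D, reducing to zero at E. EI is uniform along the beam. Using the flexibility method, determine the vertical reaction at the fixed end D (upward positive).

Remove the prop at E; the released (primary) structure is a cantilever built in at D.
Primary-structure tip deflection at E by superposition:
  UDL 28: wL⁴/(8EI) = 134456/EI
  triangular load, peak 17.2 at the fixed end: w₀L⁴/(30EI) = 22025/EI
  δ_0 = 156481/EI
Tip deflection under a unit load at E: L³/(3EI) = 914.7/EI.
The prop prevents deflection at E: R_E = δ_0/δ_{EE} = 156481/914.7 = 171.1 kN.
Vertical equilibrium: R_D = ΣP − R_E = 512.4 − 171.1 = 341.3 kN.

R_D = 341.3 kN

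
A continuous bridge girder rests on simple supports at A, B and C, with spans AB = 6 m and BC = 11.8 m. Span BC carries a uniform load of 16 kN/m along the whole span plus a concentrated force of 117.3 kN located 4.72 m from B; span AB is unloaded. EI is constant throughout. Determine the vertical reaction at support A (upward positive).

Insert a hinge at B; M_B is the redundant, and each span becomes simply supported.
Discontinuity in slope at B on the released structure — sum the simple-span end rotations:
  span BC: UDL 16: wL³/(24EI) = 1095/EI
  span BC: point load 117.3 at a = 4.72: Pab(L + b)/(6LEI) = 1045/EI
  relative rotation θ_0 = (0 + 2141)/EI = 2141/EI
A unit hogging moment at B produces rotation L₁/(3EI) + L₂/(3EI) = 5.933/EI.
Compatibility: M_B·(L₁+L₂)/(3EI) = θ_0, giving M_B = 360.8 kN·m (hogging).
Span AB, ΣM about A with M_B applied at B: R_B^{AB}·6 = 0 + 360.8, so R_B^{AB} = 60.13 kN and R_A = 0 − 60.13 = -60.13 kN.

R_A = -60.13 kN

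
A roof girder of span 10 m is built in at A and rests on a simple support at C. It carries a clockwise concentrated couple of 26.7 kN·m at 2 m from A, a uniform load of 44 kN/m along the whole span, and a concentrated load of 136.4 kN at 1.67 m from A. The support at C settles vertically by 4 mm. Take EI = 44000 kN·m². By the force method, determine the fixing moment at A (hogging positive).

M_A = 741.5 kN·m

Take the reaction at C as the redundant and release it; the primary structure is a cantilever fixed at A.
Primary-structure tip deflection at C by superposition:
  clockwise couple 26.7 at a = 2: M₀a(2L − a)/(2EI) = 480.6/EI
  UDL 44: wL⁴/(8EI) = 55000/EI
  point load 136.4 at a = 1.67: Pa²(3L − a)/(6EI) = 1796/EI
  δ_0 = 57277/EI
Flexibility coefficient — unit upward force at C: δ_{CC} = L³/(3EI) = 333.3/EI.
With EI = 44000 kN·m²: δ_0 = 1.3017 m and δ_{CC} = 0.007576 m/kN.
Compatibility — the beam at C must follow the support down by 0.004 m: δ_0 − R_C·δ_{CC} = 0.004, so R_C = (1.3017 − 0.004)/0.007576 = 171.3 kN.
Moment equilibrium about A: M_A = Σ(load moments about A) − R_C·L = 2454 − 171.3×10 = 741.5 kN·m.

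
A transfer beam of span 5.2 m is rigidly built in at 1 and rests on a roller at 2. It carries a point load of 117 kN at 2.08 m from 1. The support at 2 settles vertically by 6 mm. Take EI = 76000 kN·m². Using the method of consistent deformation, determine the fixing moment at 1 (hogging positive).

M_1 = 167.4 kN·m

Remove the prop at 2; the released (primary) structure is a cantilever built in at 1.
Free-end deflection of the primary structure under the applied loading (downward +):
  point load 117 at a = 2.08: Pa²(3L − a)/(6EI) = 1141/EI
Flexibility coefficient — unit upward force at 2: δ_{22} = L³/(3EI) = 46.87/EI.
With EI = 76000 kN·m²: δ_0 = 0.015008 m and δ_{22} = 0.000617 m/kN.
Compatibility — the beam at 2 must follow the support down by 0.006 m: δ_0 − R_2·δ_{22} = 0.006, so R_2 = (0.015008 − 0.006)/0.000617 = 14.61 kN.
Moment equilibrium about 1: M_1 = Σ(load moments about 1) − R_2·L = 243.4 − 14.61×5.2 = 167.4 kN·m.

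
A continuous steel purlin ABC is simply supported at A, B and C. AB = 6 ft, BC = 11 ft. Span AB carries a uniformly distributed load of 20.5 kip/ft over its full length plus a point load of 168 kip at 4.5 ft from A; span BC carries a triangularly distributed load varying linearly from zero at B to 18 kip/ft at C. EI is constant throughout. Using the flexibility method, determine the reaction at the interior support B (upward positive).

R_B = 265.1 kip

Release continuity at B by inserting a hinge; the redundant is the internal moment M_B. The primary structure is two simply-supported spans AB and BC.
End slopes at the hinge B, treating each span as simply supported:
  span AB: UDL 20.5: wL³/(24EI) = 184.5/EI
  span AB: point load 168 at a = 4.5: Pab(L + a)/(6LEI) = 330.8/EI
  span BC: triangular load, peak 18: 7w₀L³/(360EI) = 465.9/EI
  relative rotation θ_0 = (515.2 + 465.9)/EI = 981.1/EI
A unit hogging moment at B produces rotation L₁/(3EI) + L₂/(3EI) = 5.667/EI.
Slope continuity at B: θ_0 = M_B·5.667/EI, so M_B = 981.1/5.667 = 173.1 kip·ft (hogging).
Span AB, ΣM about A with M_B applied at B: R_B^{AB}·6 = 1125 + 173.1, so R_B^{AB} = 216.4 kip and R_A = 291 − 216.4 = 74.64 kip.
Span BC, ΣM about C: R_B^{BC}·11 = 363 + 173.1, so R_B^{BC} = 48.74 kip and R_C = 99 − 48.74 = 50.26 kip.
R_B = 216.4 + 48.74 = 265.1 kip.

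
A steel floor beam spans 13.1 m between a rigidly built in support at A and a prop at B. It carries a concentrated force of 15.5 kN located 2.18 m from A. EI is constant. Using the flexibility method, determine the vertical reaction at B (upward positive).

R_B = 0.6081 kN

Release the roller at B. Primary structure: cantilever fixed at A.
Downward deflection at the released point B due to the loads:
  point load 15.5 at a = 2.18: Pa²(3L − a)/(6EI) = 455.7/EI
Tip deflection under a unit load at B: L³/(3EI) = 749.4/EI.
The prop prevents deflection at B: R_B = δ_0/δ_{BB} = 455.7/749.4 = 0.6081 kN.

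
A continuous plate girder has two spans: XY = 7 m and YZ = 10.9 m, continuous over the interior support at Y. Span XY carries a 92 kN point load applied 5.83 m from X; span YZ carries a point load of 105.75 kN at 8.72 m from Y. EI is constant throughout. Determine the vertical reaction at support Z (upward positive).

R_Z = 75.47 kN

Insert a hinge at Y; M_Y is the redundant, and each span becomes simply supported.
Rotations at Y on the released spans (each span's end-slope, ×1/EI):
  span XY: point load 92 at a = 5.83: Pab(L + a)/(6LEI) = 191.7/EI
  span YZ: point load 105.75 at a = 8.72: Pab(L + b)/(6LEI) = 402.1/EI
  relative rotation θ_0 = (191.7 + 402.1)/EI = 593.8/EI
A unit hogging moment at Y produces rotation L₁/(3EI) + L₂/(3EI) = 5.967/EI.
Slope continuity at Y: θ_0 = M_Y·5.967/EI, so M_Y = 593.8/5.967 = 99.51 kN·m (hogging).
Span YZ, ΣM about Z: R_Y^{YZ}·10.9 = 230.5 + 99.51, so R_Y^{YZ} = 30.28 kN and R_Z = 105.8 − 30.28 = 75.47 kN.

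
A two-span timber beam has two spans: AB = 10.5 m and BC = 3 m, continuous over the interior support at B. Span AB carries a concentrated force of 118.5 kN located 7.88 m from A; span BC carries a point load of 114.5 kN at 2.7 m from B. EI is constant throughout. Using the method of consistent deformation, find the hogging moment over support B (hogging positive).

M_B = 162.4 kN·m

Release continuity at B by inserting a hinge; the redundant is the internal moment M_B. The primary structure is two simply-supported spans AB and BC.
Rotations at B on the released spans (each span's end-slope, ×1/EI):
  span AB: point load 118.5 at a = 7.88: Pab(L + a)/(6LEI) = 713.8/EI
  span BC: point load 114.5 at a = 2.7: Pab(L + b)/(6LEI) = 17/EI
  relative rotation θ_0 = (713.8 + 17)/EI = 730.8/EI
A unit hogging moment at B produces rotation L₁/(3EI) + L₂/(3EI) = 4.5/EI.
Slope continuity at B: θ_0 = M_B·4.5/EI, so M_B = 730.8/4.5 = 162.4 kN·m (hogging).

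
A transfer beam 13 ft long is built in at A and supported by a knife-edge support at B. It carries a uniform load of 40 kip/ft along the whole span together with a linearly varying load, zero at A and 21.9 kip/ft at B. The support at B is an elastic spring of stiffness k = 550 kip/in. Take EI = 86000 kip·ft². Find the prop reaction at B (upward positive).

Take the reaction at B as the redundant and release it; the primary structure is a cantilever fixed at A.
Deflection at B on the released cantilever, summing each load's contribution:
  UDL 40: wL⁴/(8EI) = 142805/EI
  triangular load, peak 21.9 at the free end: 11w₀L⁴/(120EI) = 57336/EI
  δ_0 = 200141/EI
Tip deflection under a unit load at B: L³/(3EI) = 732.3/EI.
With EI = 86000 kip·ft²: δ_0 = 2.3272 ft and δ_{BB} = 0.008516 ft/kip.
Compatibility — the spring shortens by R_B/k under the reaction it provides: δ_0 − R_B·δ_{BB} = R_B/k. With 1/k = 1/(550×12) ft/kip = 0.000152 ft/kip, R_B = δ_0 / (δ_{BB} + 1/k) = 2.3272 / (0.008516 + 0.000152) = 268.5 kip.

R_B = 268.5 kip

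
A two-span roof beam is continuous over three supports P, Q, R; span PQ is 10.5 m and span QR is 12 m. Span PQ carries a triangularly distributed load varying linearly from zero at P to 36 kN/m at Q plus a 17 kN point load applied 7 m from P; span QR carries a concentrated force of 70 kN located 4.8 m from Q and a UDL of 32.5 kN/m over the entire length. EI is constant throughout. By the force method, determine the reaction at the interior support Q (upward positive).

Insert a hinge at Q; M_Q is the redundant, and each span becomes simply supported.
Discontinuity in slope at Q on the released structure — sum the simple-span end rotations:
  span PQ: triangular load, peak 36: w₀L³/(45EI) = 926.1/EI
  span PQ: point load 17 at a = 7: Pab(L + a)/(6LEI) = 115.7/EI
  span QR: point load 70 at a = 4.8: Pab(L + b)/(6LEI) = 645.1/EI
  span QR: UDL 32.5: wL³/(24EI) = 2340/EI
  relative rotation θ_0 = (1042 + 2985)/EI = 4027/EI
A unit hogging moment at Q produces rotation L₁/(3EI) + L₂/(3EI) = 7.5/EI.
Slope continuity at Q: θ_0 = M_Q·7.5/EI, so M_Q = 4027/7.5 = 536.9 kN·m (hogging).
Span PQ, ΣM about P with M_Q applied at Q: R_Q^{PQ}·10.5 = 1442 + 536.9, so R_Q^{PQ} = 188.5 kN and R_P = 206 − 188.5 = 17.53 kN.
Span QR, ΣM about R: R_Q^{QR}·12 = 2844 + 536.9, so R_Q^{QR} = 281.7 kN and R_R = 460 − 281.7 = 178.3 kN.
R_Q = 188.5 + 281.7 = 470.2 kN.

R_Q = 470.2 kN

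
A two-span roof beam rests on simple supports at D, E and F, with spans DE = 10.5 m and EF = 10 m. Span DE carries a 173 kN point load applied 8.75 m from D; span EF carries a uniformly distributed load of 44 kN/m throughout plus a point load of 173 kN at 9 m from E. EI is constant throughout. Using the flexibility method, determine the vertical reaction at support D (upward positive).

Take M_E as the redundant. Released structure: two simple spans DE and EF with a hinge at E.
Rotations at E on the released spans (each span's end-slope, ×1/EI):
  span DE: point load 173 at a = 8.75: Pab(L + a)/(6LEI) = 809.4/EI
  span EF: UDL 44: wL³/(24EI) = 1833/EI
  span EF: point load 173 at a = 9: Pab(L + b)/(6LEI) = 285.4/EI
  relative rotation θ_0 = (809.4 + 2119)/EI = 2928/EI
A unit hogging moment at E produces rotation L₁/(3EI) + L₂/(3EI) = 6.833/EI.
Slope continuity at E: θ_0 = M_E·6.833/EI, so M_E = 2928/6.833 = 428.5 kN·m (hogging).
Span DE, ΣM about D with M_E applied at E: R_E^{DE}·10.5 = 1514 + 428.5, so R_E^{DE} = 185 kN and R_D = 173 − 185 = -11.98 kN.

R_D = -11.98 kN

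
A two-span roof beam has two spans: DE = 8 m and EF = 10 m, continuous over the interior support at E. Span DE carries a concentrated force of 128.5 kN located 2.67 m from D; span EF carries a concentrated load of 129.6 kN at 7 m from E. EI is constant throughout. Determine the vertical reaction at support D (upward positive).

R_D = 64.86 kN

Take M_E as the redundant. Released structure: two simple spans DE and EF with a hinge at E.
Discontinuity in slope at E on the released structure — sum the simple-span end rotations:
  span DE: point load 128.5 at a = 2.67: Pab(L + a)/(6LEI) = 406.5/EI
  span EF: point load 129.6 at a = 7: Pab(L + b)/(6LEI) = 589.7/EI
  relative rotation θ_0 = (406.5 + 589.7)/EI = 996.2/EI
A unit hogging moment at E produces rotation L₁/(3EI) + L₂/(3EI) = 6/EI.
Compatibility: M_E·(L₁+L₂)/(3EI) = θ_0, giving M_E = 166 kN·m (hogging).
Span DE, ΣM about D with M_E applied at E: R_E^{DE}·8 = 343.1 + 166, so R_E^{DE} = 63.64 kN and R_D = 128.5 − 63.64 = 64.86 kN.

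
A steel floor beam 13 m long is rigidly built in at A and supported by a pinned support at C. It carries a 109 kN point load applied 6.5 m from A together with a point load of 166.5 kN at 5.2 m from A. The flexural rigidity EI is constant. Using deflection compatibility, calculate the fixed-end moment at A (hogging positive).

Choose R_C as the redundant. The primary structure is the cantilever fixed at A.
Deflection at C on the released cantilever, summing each load's contribution:
  point load 109 at a = 6.5: Pa²(3L − a)/(6EI) = 24945/EI
  point load 166.5 at a = 5.2: Pa²(3L − a)/(6EI) = 25362/EI
  δ_0 = 50307/EI
Tip deflection under a unit load at C: L³/(3EI) = 732.3/EI.
Compatibility at C: δ_0 − R_C·δ_{CC} = 0, so R_C = 50307/732.3 = 68.69 kN.
Moment equilibrium about A: M_A = Σ(load moments about A) − R_C·L = 1574 − 68.69×13 = 681.3 kN·m.

M_A = 681.3 kN·m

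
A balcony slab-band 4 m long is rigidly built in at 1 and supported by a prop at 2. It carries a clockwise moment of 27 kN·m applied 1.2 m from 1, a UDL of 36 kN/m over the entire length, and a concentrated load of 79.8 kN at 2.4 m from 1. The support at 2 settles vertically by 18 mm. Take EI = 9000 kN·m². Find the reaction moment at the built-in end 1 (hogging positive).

Choose R_2 as the redundant. The primary structure is the cantilever fixed at 1.
Deflection at 2 on the released cantilever, summing each load's contribution:
  clockwise couple 27 at a = 1.2: M₀a(2L − a)/(2EI) = 110.2/EI
  UDL 36: wL⁴/(8EI) = 1152/EI
  point load 79.8 at a = 2.4: Pa²(3L − a)/(6EI) = 735.4/EI
  δ_0 = 1998/EI
Flexibility coefficient — unit upward force at 2: δ_{22} = L³/(3EI) = 21.33/EI.
With EI = 9000 kN·m²: δ_0 = 0.22196 m and δ_{22} = 0.00237 m/kN.
Compatibility — the beam at 2 must follow the support down by 0.018 m: δ_0 − R_2·δ_{22} = 0.018, so R_2 = (0.22196 − 0.018)/0.00237 = 86.04 kN.
Moment equilibrium about 1: M_1 = Σ(load moments about 1) − R_2·L = 506.5 − 86.04×4 = 162.3 kN·m.

M_1 = 162.3 kN·m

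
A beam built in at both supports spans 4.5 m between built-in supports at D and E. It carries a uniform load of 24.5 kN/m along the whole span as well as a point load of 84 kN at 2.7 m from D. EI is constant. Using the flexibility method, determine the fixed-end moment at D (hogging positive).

Release both end moments; the primary structure is a simply-supported span DE with redundants M_D and M_E.
End rotations of the released simple span under the applied load (×1/EI):
  at D: UDL 24.5: wL³/(24EI) = 93.02/EI
  at E: UDL 24.5: wL³/(24EI) = 93.02/EI
  at D: point load 84 at a = 2.7: Pab(L + b)/(6LEI) = 95.26/EI
  at E: point load 84 at a = 2.7: Pab(L + a)/(6LEI) = 108.9/EI
  θ_D0 = 188.3/EI,  θ_E0 = 201.9/EI
Flexibility coefficients: a unit moment at one end gives L/(3EI) there and L/(6EI) at the far end, so f₁₁ = f₂₂ = 1.5/EI and f₁₂ = f₂₁ = 0.75/EI.
Compatibility — zero rotation at each built-in end:
  1.5 M_D + 0.75 M_E = 188.3
  0.75 M_D + 1.5 M_E = 201.9
Solving the pair gives M_D = 77.63 kN·m and M_E = 95.78 kN·m (hogging).

M_D = 77.63 kN·m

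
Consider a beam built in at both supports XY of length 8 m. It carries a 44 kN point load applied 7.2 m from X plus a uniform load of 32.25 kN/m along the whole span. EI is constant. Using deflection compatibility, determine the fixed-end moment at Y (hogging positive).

M_Y = 200.5 kN·m

Release both end moments; the primary structure is a simply-supported span XY with redundants M_X and M_Y.
End rotations of the released simple span under the applied load (×1/EI):
  at X: point load 44 at a = 7.2: Pab(L + b)/(6LEI) = 46.46/EI
  at Y: point load 44 at a = 7.2: Pab(L + a)/(6LEI) = 80.26/EI
  at X: UDL 32.25: wL³/(24EI) = 688/EI
  at Y: UDL 32.25: wL³/(24EI) = 688/EI
  θ_X0 = 734.5/EI,  θ_Y0 = 768.3/EI
Flexibility coefficients: a unit moment at one end gives L/(3EI) there and L/(6EI) at the far end, so f₁₁ = f₂₂ = 2.667/EI and f₁₂ = f₂₁ = 1.333/EI.
Compatibility — zero rotation at each built-in end:
  2.667 M_X + 1.333 M_Y = 734.5
  1.333 M_X + 2.667 M_Y = 768.3
Solving the pair gives M_X = 175.2 kN·m and M_Y = 200.5 kN·m (hogging).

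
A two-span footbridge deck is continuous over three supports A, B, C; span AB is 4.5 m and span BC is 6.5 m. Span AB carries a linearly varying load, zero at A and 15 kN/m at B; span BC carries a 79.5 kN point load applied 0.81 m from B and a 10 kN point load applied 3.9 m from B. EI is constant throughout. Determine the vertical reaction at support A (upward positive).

Take M_B as the redundant. Released structure: two simple spans AB and BC with a hinge at B.
Discontinuity in slope at B on the released structure — sum the simple-span end rotations:
  span AB: triangular load, peak 15: w₀L³/(45EI) = 30.38/EI
  span BC: point load 79.5 at a = 0.81: Pab(L + b)/(6LEI) = 114.5/EI
  span BC: point load 10 at a = 3.9: Pab(L + b)/(6LEI) = 23.66/EI
  relative rotation θ_0 = (30.38 + 138.2)/EI = 168.6/EI
A unit hogging moment at B produces rotation L₁/(3EI) + L₂/(3EI) = 3.667/EI.
Slope continuity at B: θ_0 = M_B·3.667/EI, so M_B = 168.6/3.667 = 45.97 kN·m (hogging).
Span AB, ΣM about A with M_B applied at B: R_B^{AB}·4.5 = 101.2 + 45.97, so R_B^{AB} = 32.72 kN and R_A = 33.75 − 32.72 = 1.034 kN.

R_A = 1.034 kN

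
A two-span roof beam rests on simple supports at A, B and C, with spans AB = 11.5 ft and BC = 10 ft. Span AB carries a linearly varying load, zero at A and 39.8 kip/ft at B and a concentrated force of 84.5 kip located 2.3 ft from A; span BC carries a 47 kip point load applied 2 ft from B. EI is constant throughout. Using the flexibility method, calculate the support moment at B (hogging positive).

Insert a hinge at B; M_B is the redundant, and each span becomes simply supported.
Discontinuity in slope at B on the released structure — sum the simple-span end rotations:
  span AB: triangular load, peak 39.8: w₀L³/(45EI) = 1345/EI
  span AB: point load 84.5 at a = 2.3: Pab(L + a)/(6LEI) = 357.6/EI
  span BC: point load 47 at a = 2: Pab(L + b)/(6LEI) = 225.6/EI
  relative rotation θ_0 = (1703 + 225.6)/EI = 1928/EI
A unit hogging moment at B produces rotation L₁/(3EI) + L₂/(3EI) = 7.167/EI.
Compatibility: M_B·(L₁+L₂)/(3EI) = θ_0, giving M_B = 269.1 kip·ft (hogging).

M_B = 269.1 kip·ft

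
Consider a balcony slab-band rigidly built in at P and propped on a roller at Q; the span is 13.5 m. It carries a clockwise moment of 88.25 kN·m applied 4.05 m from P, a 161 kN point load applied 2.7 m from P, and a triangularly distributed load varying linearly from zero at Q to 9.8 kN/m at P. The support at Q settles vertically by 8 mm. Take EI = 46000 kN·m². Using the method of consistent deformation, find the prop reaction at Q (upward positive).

R_Q = 26.8 kN

Choose R_Q as the redundant. The primary structure is the cantilever fixed at P.
Primary-structure tip deflection at Q by superposition:
  clockwise couple 88.25 at a = 4.05: M₀a(2L − a)/(2EI) = 4101/EI
  point load 161 at a = 2.7: Pa²(3L − a)/(6EI) = 7394/EI
  triangular load, peak 9.8 at the fixed end: w₀L⁴/(30EI) = 10850/EI
  δ_0 = 22346/EI
Tip deflection under a unit load at Q: L³/(3EI) = 820.1/EI.
With EI = 46000 kN·m²: δ_0 = 0.48578 m and δ_{QQ} = 0.017829 m/kN.
Compatibility — the beam at Q must follow the support down by 0.008 m: δ_0 − R_Q·δ_{QQ} = 0.008, so R_Q = (0.48578 − 0.008)/0.017829 = 26.8 kN.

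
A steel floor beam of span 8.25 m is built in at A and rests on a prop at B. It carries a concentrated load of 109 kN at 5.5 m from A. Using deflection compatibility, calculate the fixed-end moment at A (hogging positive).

M_A = 133.2 kN·m

Remove the prop at B; the released (primary) structure is a cantilever built in at A.
Deflection at B on the released cantilever, summing each load's contribution:
  point load 109 at a = 5.5: Pa²(3L − a)/(6EI) = 10579/EI
Flexibility coefficient — unit upward force at B: δ_{BB} = L³/(3EI) = 187.2/EI.
The prop prevents deflection at B: R_B = δ_0/δ_{BB} = 10579/187.2 = 56.52 kN.
Moment equilibrium about A: M_A = Σ(load moments about A) − R_B·L = 599.5 − 56.52×8.25 = 133.2 kN·m.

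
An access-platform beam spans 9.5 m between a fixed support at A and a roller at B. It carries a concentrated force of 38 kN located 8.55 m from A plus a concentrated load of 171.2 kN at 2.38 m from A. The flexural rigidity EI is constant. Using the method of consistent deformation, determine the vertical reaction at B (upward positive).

R_B = 47.09 kN

Take the reaction at B as the redundant and release it; the primary structure is a cantilever fixed at A.
Primary-structure tip deflection at B by superposition:
  point load 38 at a = 8.55: Pa²(3L − a)/(6EI) = 9237/EI
  point load 171.2 at a = 2.38: Pa²(3L − a)/(6EI) = 4222/EI
  δ_0 = 13458/EI
Flexibility coefficient — unit upward force at B: δ_{BB} = L³/(3EI) = 285.8/EI.
The prop prevents deflection at B: R_B = δ_0/δ_{BB} = 13458/285.8 = 47.09 kN.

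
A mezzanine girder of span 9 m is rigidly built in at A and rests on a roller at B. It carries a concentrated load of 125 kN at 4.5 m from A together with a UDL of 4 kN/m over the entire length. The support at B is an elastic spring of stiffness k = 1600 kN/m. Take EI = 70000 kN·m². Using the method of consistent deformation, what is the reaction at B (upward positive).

R_B = 44.54 kN

Take the reaction at B as the redundant and release it; the primary structure is a cantilever fixed at A.
Free-end deflection of the primary structure under the applied loading (downward +):
  point load 125 at a = 4.5: Pa²(3L − a)/(6EI) = 9492/EI
  UDL 4: wL⁴/(8EI) = 3280/EI
  δ_0 = 12773/EI
Flexibility coefficient — unit upward force at B: δ_{BB} = L³/(3EI) = 243/EI.
With EI = 70000 kN·m²: δ_0 = 0.18247 m and δ_{BB} = 0.003471 m/kN.
Compatibility — the spring shortens by R_B/k under the reaction it provides: δ_0 − R_B·δ_{BB} = R_B/k. With 1/k = 0.000625 m/kN, R_B = δ_0 / (δ_{BB} + 1/k) = 0.18247 / (0.003471 + 0.000625) = 44.54 kN.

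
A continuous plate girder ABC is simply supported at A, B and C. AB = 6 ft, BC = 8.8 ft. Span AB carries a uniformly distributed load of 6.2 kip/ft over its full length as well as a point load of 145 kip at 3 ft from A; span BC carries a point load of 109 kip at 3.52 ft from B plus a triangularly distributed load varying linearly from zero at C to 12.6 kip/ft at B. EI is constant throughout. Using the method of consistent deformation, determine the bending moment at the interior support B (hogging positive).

M_B = 225.6 kip·ft

Insert a hinge at B; M_B is the redundant, and each span becomes simply supported.
Rotations at B on the released spans (each span's end-slope, ×1/EI):
  span AB: UDL 6.2: wL³/(24EI) = 55.8/EI
  span AB: point load 145 at a = 3: Pab(L + a)/(6LEI) = 326.2/EI
  span BC: point load 109 at a = 3.52: Pab(L + b)/(6LEI) = 540.2/EI
  span BC: triangular load, peak 12.6: w₀L³/(45EI) = 190.8/EI
  relative rotation θ_0 = (382.1 + 731)/EI = 1113/EI
A unit hogging moment at B produces rotation L₁/(3EI) + L₂/(3EI) = 4.933/EI.
Slope continuity at B: θ_0 = M_B·4.933/EI, so M_B = 1113/4.933 = 225.6 kip·ft (hogging).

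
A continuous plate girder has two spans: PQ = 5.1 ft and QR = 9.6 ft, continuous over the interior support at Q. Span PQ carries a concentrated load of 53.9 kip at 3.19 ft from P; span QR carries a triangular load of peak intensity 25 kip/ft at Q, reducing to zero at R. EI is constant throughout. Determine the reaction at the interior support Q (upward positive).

R_Q = 149.3 kip

Take M_Q as the redundant. Released structure: two simple spans PQ and QR with a hinge at Q.
End slopes at the hinge Q, treating each span as simply supported:
  span PQ: point load 53.9 at a = 3.19: Pab(L + a)/(6LEI) = 88.97/EI
  span QR: triangular load, peak 25: w₀L³/(45EI) = 491.5/EI
  relative rotation θ_0 = (88.97 + 491.5)/EI = 580.5/EI
A unit hogging moment at Q produces rotation L₁/(3EI) + L₂/(3EI) = 4.9/EI.
Slope continuity at Q: θ_0 = M_Q·4.9/EI, so M_Q = 580.5/4.9 = 118.5 kip·ft (hogging).
Span PQ, ΣM about P with M_Q applied at Q: R_Q^{PQ}·5.1 = 171.9 + 118.5, so R_Q^{PQ} = 56.94 kip and R_P = 53.9 − 56.94 = -3.043 kip.
Span QR, ΣM about R: R_Q^{QR}·9.6 = 768 + 118.5, so R_Q^{QR} = 92.34 kip and R_R = 120 − 92.34 = 27.66 kip.
R_Q = 56.94 + 92.34 = 149.3 kip.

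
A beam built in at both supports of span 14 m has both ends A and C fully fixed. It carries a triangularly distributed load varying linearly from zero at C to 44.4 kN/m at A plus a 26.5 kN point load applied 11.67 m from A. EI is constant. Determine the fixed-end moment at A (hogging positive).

Take the two fixed-end moments M_A, M_C as redundants; the released structure is the simple span AC.
On the primary (simply-supported) span, the end slopes from the loading are:
  at A: triangular load, peak 44.4: w₀L³/(45EI) = 2707/EI
  at C: triangular load, peak 44.4: 7w₀L³/(360EI) = 2369/EI
  at A: point load 26.5 at a = 11.67: Pab(L + b)/(6LEI) = 140.1/EI
  at C: point load 26.5 at a = 11.67: Pab(L + a)/(6LEI) = 220.2/EI
  θ_A0 = 2847/EI,  θ_C0 = 2589/EI
Flexibility coefficients: a unit moment at one end gives L/(3EI) there and L/(6EI) at the far end, so f₁₁ = f₂₂ = 4.667/EI and f₁₂ = f₂₁ = 2.333/EI.
Compatibility — zero rotation at each built-in end:
  4.667 M_A + 2.333 M_C = 2847
  2.333 M_A + 4.667 M_C = 2589
Solving the pair gives M_A = 443.7 kN·m and M_C = 333 kN·m (hogging).

M_A = 443.7 kN·m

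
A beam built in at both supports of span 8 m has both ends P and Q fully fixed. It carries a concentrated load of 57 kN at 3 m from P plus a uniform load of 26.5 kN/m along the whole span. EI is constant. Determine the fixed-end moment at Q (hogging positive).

M_Q = 181.4 kN·m

Take the two fixed-end moments M_P, M_Q as redundants; the released structure is the simple span PQ.
On the primary (simply-supported) span, the end slopes from the loading are:
  at P: point load 57 at a = 3: Pab(L + b)/(6LEI) = 231.6/EI
  at Q: point load 57 at a = 3: Pab(L + a)/(6LEI) = 195.9/EI
  at P: UDL 26.5: wL³/(24EI) = 565.3/EI
  at Q: UDL 26.5: wL³/(24EI) = 565.3/EI
  θ_P0 = 796.9/EI,  θ_Q0 = 761.3/EI
Flexibility coefficients: a unit moment at one end gives L/(3EI) there and L/(6EI) at the far end, so f₁₁ = f₂₂ = 2.667/EI and f₁₂ = f₂₁ = 1.333/EI.
Compatibility — zero rotation at each built-in end:
  2.667 M_P + 1.333 M_Q = 796.9
  1.333 M_P + 2.667 M_Q = 761.3
Solving the pair gives M_P = 208.1 kN·m and M_Q = 181.4 kN·m (hogging).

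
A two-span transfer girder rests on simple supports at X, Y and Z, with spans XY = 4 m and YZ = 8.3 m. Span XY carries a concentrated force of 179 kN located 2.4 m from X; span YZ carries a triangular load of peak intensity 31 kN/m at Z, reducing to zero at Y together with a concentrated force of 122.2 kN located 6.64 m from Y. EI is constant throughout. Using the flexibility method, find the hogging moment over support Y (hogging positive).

M_Y = 194.5 kN·m

Insert a hinge at Y; M_Y is the redundant, and each span becomes simply supported.
End slopes at the hinge Y, treating each span as simply supported:
  span XY: point load 179 at a = 2.4: Pab(L + a)/(6LEI) = 183.3/EI
  span YZ: triangular load, peak 31: 7w₀L³/(360EI) = 344.7/EI
  span YZ: point load 122.2 at a = 6.64: Pab(L + b)/(6LEI) = 269.4/EI
  relative rotation θ_0 = (183.3 + 614)/EI = 797.3/EI
A unit hogging moment at Y produces rotation L₁/(3EI) + L₂/(3EI) = 4.1/EI.
Compatibility: M_Y·(L₁+L₂)/(3EI) = θ_0, giving M_Y = 194.5 kN·m (hogging).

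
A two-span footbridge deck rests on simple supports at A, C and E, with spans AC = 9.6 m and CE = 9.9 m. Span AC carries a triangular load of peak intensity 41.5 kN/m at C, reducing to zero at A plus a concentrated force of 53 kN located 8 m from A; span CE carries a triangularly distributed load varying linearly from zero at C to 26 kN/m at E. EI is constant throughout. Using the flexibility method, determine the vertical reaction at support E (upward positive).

R_E = 62.28 kN

Take M_C as the redundant. Released structure: two simple spans AC and CE with a hinge at C.
Rotations at C on the released spans (each span's end-slope, ×1/EI):
  span AC: triangular load, peak 41.5: w₀L³/(45EI) = 815.9/EI
  span AC: point load 53 at a = 8: Pab(L + a)/(6LEI) = 207.3/EI
  span CE: triangular load, peak 26: 7w₀L³/(360EI) = 490.5/EI
  relative rotation θ_0 = (1023 + 490.5)/EI = 1514/EI
A unit hogging moment at C produces rotation L₁/(3EI) + L₂/(3EI) = 6.5/EI.
Slope continuity at C: θ_0 = M_C·6.5/EI, so M_C = 1514/6.5 = 232.9 kN·m (hogging).
Span CE, ΣM about E: R_C^{CE}·9.9 = 424.7 + 232.9, so R_C^{CE} = 66.42 kN and R_E = 128.7 − 66.42 = 62.28 kN.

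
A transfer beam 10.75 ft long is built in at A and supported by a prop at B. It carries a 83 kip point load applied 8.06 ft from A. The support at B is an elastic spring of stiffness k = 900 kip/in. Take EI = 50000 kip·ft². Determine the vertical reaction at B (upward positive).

R_B = 51.92 kip

Take the reaction at B as the redundant and release it; the primary structure is a cantilever fixed at A.
Downward deflection at the released point B due to the loads:
  point load 83 at a = 8.06: Pa²(3L − a)/(6EI) = 21739/EI
Tip deflection under a unit load at B: L³/(3EI) = 414.1/EI.
With EI = 50000 kip·ft²: δ_0 = 0.43477 ft and δ_{BB} = 0.008282 ft/kip.
Compatibility — the spring shortens by R_B/k under the reaction it provides: δ_0 − R_B·δ_{BB} = R_B/k. With 1/k = 1/(900×12) ft/kip = 0.000093 ft/kip, R_B = δ_0 / (δ_{BB} + 1/k) = 0.43477 / (0.008282 + 0.000093) = 51.92 kip.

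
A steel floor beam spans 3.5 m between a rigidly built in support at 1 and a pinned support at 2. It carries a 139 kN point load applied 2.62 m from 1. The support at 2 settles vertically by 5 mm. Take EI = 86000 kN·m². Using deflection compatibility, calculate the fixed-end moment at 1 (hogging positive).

Choose R_2 as the redundant. The primary structure is the cantilever fixed at 1.
Free-end deflection of the primary structure under the applied loading (downward +):
  point load 139 at a = 2.62: Pa²(3L − a)/(6EI) = 1253/EI
Tip deflection under a unit load at 2: L³/(3EI) = 14.29/EI.
With EI = 86000 kN·m²: δ_0 = 0.014571 m and δ_{22} = 0.000166 m/kN.
Compatibility — the beam at 2 must follow the support down by 0.005 m: δ_0 − R_2·δ_{22} = 0.005, so R_2 = (0.014571 − 0.005)/0.000166 = 57.59 kN.
Moment equilibrium about 1: M_1 = Σ(load moments about 1) − R_2·L = 364.2 − 57.59×3.5 = 162.6 kN·m.

M_1 = 162.6 kN·m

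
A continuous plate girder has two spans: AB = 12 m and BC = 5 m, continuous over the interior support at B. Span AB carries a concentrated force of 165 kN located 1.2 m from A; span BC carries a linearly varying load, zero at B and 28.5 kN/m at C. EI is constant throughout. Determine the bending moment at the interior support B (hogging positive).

M_B = 81.41 kN·m

Insert a hinge at B; M_B is the redundant, and each span becomes simply supported.
Rotations at B on the released spans (each span's end-slope, ×1/EI):
  span AB: point load 165 at a = 1.2: Pab(L + a)/(6LEI) = 392/EI
  span BC: triangular load, peak 28.5: 7w₀L³/(360EI) = 69.27/EI
  relative rotation θ_0 = (392 + 69.27)/EI = 461.3/EI
A unit hogging moment at B produces rotation L₁/(3EI) + L₂/(3EI) = 5.667/EI.
Slope continuity at B: θ_0 = M_B·5.667/EI, so M_B = 461.3/5.667 = 81.41 kN·m (hogging).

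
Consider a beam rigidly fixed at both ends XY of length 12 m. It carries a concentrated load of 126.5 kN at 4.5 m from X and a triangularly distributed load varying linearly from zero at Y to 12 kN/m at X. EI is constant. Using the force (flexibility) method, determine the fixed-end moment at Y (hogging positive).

Take the two fixed-end moments M_X, M_Y as redundants; the released structure is the simple span XY.
Simple-span end rotations at X and Y under the given loads:
  at X: point load 126.5 at a = 4.5: Pab(L + b)/(6LEI) = 1156/EI
  at Y: point load 126.5 at a = 4.5: Pab(L + a)/(6LEI) = 978.4/EI
  at X: triangular load, peak 12: w₀L³/(45EI) = 460.8/EI
  at Y: triangular load, peak 12: 7w₀L³/(360EI) = 403.2/EI
  θ_X0 = 1617/EI,  θ_Y0 = 1382/EI
Flexibility coefficients: a unit moment at one end gives L/(3EI) there and L/(6EI) at the far end, so f₁₁ = f₂₂ = 4/EI and f₁₂ = f₂₁ = 2/EI.
Compatibility — zero rotation at each built-in end:
  4 M_X + 2 M_Y = 1617
  2 M_X + 4 M_Y = 1382
Solving the pair gives M_X = 308.8 kN·m and M_Y = 191 kN·m (hogging).

M_Y = 191 kN·m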